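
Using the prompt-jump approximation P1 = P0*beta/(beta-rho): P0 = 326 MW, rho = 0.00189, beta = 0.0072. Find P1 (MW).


P1/P0 = beta / (beta - rho)
P1/P0 = 0.0072 / (0.0072 - 0.00189) = 1.355932
P1 = 326 * 1.355932 = 442.03 MW

442.03


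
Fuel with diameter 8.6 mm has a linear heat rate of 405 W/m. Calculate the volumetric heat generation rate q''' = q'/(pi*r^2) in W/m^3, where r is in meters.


r = D / 2 / 1000 = 8.6 / 2 / 1000 = 0.0043 m
q''' = q' / (pi * r^2)
q''' = 405 / (pi * 0.0043^2)
q''' = 6.9722e+06 W/m^3

6.9722e+06


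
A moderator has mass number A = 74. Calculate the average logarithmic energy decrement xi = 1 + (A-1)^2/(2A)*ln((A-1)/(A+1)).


xi = 1 + (A-1)^2/(2A) * ln((A-1)/(A+1))
xi = 1 + (74-1)^2/(2*74) * ln((74-1)/(74 +1))
xi = 0.026785

0.026785


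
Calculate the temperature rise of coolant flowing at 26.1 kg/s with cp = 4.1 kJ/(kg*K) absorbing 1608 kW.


dT = Q / (m_dot * cp)
dT = 1608 / (26.1 * 4.1)
dT = 15.027 C

15.027


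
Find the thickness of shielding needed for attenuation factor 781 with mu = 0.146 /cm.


x = ln(factor) / mu
x = ln(781) / 0.146
x = 45.620 cm

45.620


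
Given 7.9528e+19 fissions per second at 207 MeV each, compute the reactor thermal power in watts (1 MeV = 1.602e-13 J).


P = fission_rate * E_MeV * 1.602e-13
P = 7.9528e+19 * 207 * 1.602e-13
P = 2.6373e+09 W

2.6373e+09


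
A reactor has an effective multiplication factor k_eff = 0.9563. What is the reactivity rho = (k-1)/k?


rho = (k_eff - 1) / k_eff
rho = (0.9563 - 1) / 0.9563
rho = -0.045697

-0.045697


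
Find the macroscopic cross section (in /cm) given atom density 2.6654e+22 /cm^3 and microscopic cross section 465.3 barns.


Sigma = N * sigma_barns * 1e-24
Sigma = 2.6654e+22 * 465.3 * 1e-24
Sigma = 12.402 /cm

12.402


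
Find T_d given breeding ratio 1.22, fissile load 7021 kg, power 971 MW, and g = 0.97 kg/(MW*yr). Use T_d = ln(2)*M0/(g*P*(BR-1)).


Breeding gain G = BR - 1 = 1.22 - 1 = 0.22
Fissile production rate = g * P * G = 0.97 * 971 * 0.22 = 207.2114 kg/yr
T_d = ln(2) * M0 / (g * P * G)
T_d = ln(2) * 7021 / 207.2114 = 23.486 yr

23.486


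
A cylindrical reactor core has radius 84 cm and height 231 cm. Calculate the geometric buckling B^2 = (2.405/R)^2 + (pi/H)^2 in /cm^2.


B^2 = (2.405/R)^2 + (pi/H)^2
B^2 = (2.405/84)^2 + (pi/231)^2
B^2 = 0.0010047 /cm^2

0.0010047


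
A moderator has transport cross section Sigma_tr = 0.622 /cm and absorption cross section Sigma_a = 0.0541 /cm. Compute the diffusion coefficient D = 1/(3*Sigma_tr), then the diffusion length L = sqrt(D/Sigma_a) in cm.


D = 1 / (3 * Sigma_tr) = 1 / (3 * 0.622) = 0.5359057 cm
L = sqrt(D / Sigma_a)
L = sqrt(0.5359057 / 0.0541)
L = 3.1474 cm

3.1474


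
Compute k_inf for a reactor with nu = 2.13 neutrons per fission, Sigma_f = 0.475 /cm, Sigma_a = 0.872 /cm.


k_inf = nu * Sigma_f / Sigma_a
k_inf = 2.13 * 0.475 / 0.872
k_inf = 1.1603

1.1603


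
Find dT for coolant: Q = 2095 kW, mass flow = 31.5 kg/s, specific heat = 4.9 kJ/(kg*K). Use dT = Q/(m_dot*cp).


dT = Q / (m_dot * cp)
dT = 2095 / (31.5 * 4.9)
dT = 13.573 C

13.573


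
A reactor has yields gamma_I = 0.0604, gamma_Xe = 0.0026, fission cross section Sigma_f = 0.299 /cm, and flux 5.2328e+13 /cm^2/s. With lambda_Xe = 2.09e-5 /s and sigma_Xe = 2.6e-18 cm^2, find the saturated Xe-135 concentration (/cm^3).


Xe_eq = (gamma_I + gamma_Xe) * Sigma_f * phi / (lambda_Xe + sigma_Xe * phi)
Numerator = (0.0604 + 0.0026) * 0.299 * 5.2328e+13 = 9.857025e+11
Denominator = 2.09e-5 + 2.6e-18 * 5.2328e+13 = 1.569528e-04
Xe_eq = 9.857025e+11 / 1.569528e-04 = 6.2802e+15 /cm^3

6.2802e+15


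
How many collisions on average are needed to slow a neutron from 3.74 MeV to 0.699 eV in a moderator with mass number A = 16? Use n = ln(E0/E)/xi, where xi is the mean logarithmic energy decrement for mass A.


xi = 1 + (A-1)^2/(2A)*ln((A-1)/(A+1)) = 0.1199467 (for A = 16)
n = ln(E0/E) / xi
n = ln(3.74e6 / 0.699) / 0.1199467
n = ln(5.350501e+06) / 0.1199467 = 129.16

129.16


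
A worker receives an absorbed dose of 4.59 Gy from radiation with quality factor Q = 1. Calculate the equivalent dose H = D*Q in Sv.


H = D * Q
H = 4.59 * 1
H = 4.5900 Sv

4.5900


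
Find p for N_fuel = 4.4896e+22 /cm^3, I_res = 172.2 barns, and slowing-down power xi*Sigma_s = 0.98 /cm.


p = exp(-N * I * 1e-24 / (xi*Sigma_s))
p = exp(-4.4896e+22 * 172.2 * 1e-24 / 0.98)
p = 3.7489e-04

3.7489e-04


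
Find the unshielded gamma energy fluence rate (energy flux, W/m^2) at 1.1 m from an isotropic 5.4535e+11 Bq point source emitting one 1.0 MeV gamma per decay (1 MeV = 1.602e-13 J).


psi = A * E * 1.602e-13 / (4*pi*r^2)
psi = 5.4535e+11 * 1.0 * 1.602e-13 / (4*pi*1.1^2)
psi = 0.0057457 W/m^2

0.0057457


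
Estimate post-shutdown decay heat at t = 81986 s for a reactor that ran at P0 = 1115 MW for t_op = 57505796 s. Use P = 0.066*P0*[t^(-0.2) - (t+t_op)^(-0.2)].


P/P0 = 0.066 * [t^(-0.2) - (t + t_op)^(-0.2)]
P/P0 = 0.066 * [81986^(-0.2) - (81986 + 57505796)^(-0.2)]
P/P0 = 0.066 * [0.1040524 - 0.02805007] = 0.005016154
P = 1115 * 0.005016154 = 5.5930 MW

5.5930


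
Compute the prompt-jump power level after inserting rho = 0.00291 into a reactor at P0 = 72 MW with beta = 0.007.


P1/P0 = beta / (beta - rho)
P1/P0 = 0.007 / (0.007 - 0.00291) = 1.711491
P1 = 72 * 1.711491 = 123.23 MW

123.23


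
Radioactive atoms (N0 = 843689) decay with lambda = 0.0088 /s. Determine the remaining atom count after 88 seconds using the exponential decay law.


N = N0 * exp(-lambda * t)
N = 843689 * exp(-0.0088 * 88)
N = 388924

388924


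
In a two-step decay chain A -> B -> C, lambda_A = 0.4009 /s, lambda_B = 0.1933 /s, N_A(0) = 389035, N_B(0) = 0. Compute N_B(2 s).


N_B(t) = lambda_A * N_A0 / (lambda_B - lambda_A) * [exp(-lambda_A*t) - exp(-lambda_B*t)]
exp(-0.4009*2) = 0.4485209; exp(-0.1933*2) = 0.6793628
N_B = 0.4009 * 389035 / (0.1933 - 0.4009) * (0.4485209 - 0.6793628)
N_B = 173425

173425


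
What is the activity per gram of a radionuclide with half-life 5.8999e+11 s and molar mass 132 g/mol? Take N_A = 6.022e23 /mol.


lambda = ln(2) / t_half = ln(2) / 5.8999e+11 = 1.174846e-12 /s
SA = lambda * N_A / M
SA = 1.174846e-12 * 6.022e23 / 132
SA = 5.3598e+09 Bq/g

5.3598e+09


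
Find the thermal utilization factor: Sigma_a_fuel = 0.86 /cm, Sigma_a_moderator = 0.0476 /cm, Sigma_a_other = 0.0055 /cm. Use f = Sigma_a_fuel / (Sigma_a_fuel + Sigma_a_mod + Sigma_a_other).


f = Sigma_a_fuel / (Sigma_a_fuel + Sigma_a_mod + Sigma_a_other)
f = 0.86 / (0.86 + 0.0476 + 0.0055)
f = 0.94185

0.94185


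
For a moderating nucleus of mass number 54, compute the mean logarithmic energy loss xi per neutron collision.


xi = 1 + (A-1)^2/(2A) * ln((A-1)/(A+1))
xi = 1 + (54-1)^2/(2*54) * ln((54-1)/(54 +1))
xi = 0.036584

0.036584


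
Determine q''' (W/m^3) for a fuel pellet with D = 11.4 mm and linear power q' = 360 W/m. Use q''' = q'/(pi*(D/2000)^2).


r = D / 2 / 1000 = 11.4 / 2 / 1000 = 0.0057 m
q''' = q' / (pi * r^2)
q''' = 360 / (pi * 0.0057^2)
q''' = 3.5270e+06 W/m^3

3.5270e+06


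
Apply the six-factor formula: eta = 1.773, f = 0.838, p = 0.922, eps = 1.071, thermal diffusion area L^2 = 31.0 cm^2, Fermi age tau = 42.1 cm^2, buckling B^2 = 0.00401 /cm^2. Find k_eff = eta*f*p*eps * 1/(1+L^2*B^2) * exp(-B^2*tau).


k_inf = eta*f*p*eps = 1.773*0.838*0.922*1.071 = 1.467145
P_TNL = 1/(1 + L^2*B^2) = 1/(1 + 31.0*0.00401) = 0.8894344
P_FNL = exp(-B^2*tau) = exp(-0.00401*42.1) = 0.8446601
k_eff = k_inf * P_TNL * P_FNL = 1.467145 * 0.8894344 * 0.8446601
k_eff = 1.1022

1.1022


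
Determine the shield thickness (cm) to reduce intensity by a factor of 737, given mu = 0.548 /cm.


x = ln(factor) / mu
x = ln(737) / 0.548
x = 12.049 cm

12.049


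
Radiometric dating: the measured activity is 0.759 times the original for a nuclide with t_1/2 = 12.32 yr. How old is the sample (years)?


lambda = ln(2) / t_half = ln(2) / 12.32 = 0.05626195 /yr
t = -ln(A/A0) / lambda
t = -ln(0.759) / 0.05626195
t = 4.9012 yr

4.9012


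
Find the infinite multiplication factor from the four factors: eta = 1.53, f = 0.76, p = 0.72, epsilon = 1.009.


k_inf = eta * f * p * epsilon
k_inf = 1.53 * 0.76 * 0.72 * 1.009
k_inf = 0.84475

0.84475


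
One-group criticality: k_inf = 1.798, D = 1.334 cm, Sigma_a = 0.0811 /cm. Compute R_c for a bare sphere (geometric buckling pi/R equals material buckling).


L^2 = D / Sigma_a = 1.334 / 0.0811 = 16.44883 cm^2
B_m^2 = (k_inf - 1) / L^2 = (1.798 - 1) / 16.44883 = 0.04851409 /cm^2
For a bare sphere: B_g = pi/R, so R_c = pi / sqrt(B_m^2)
R_c = pi / sqrt(0.04851409) = 14.263 cm

14.263


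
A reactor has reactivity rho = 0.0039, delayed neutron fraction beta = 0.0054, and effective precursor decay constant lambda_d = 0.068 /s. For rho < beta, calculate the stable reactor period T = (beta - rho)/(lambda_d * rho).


T = (beta - rho) / (lambda_d * rho)
T = (0.0054 - 0.0039) / (0.068 * 0.0039)
T = 5.6561 s

5.6561


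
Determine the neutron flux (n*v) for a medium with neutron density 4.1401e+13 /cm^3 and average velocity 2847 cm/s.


phi = n * v
phi = 4.1401e+13 * 2847
phi = 1.1787e+17 /cm^2/s

1.1787e+17


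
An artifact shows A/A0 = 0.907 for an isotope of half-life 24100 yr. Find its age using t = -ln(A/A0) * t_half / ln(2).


lambda = ln(2) / t_half = ln(2) / 24100 = 2.876129e-05 /yr
t = -ln(A/A0) / lambda
t = -ln(0.907) / 2.876129e-05
t = 3393.9 yr

3393.9


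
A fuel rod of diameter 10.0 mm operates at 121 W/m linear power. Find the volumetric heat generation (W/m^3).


r = D / 2 / 1000 = 10.0 / 2 / 1000 = 0.005 m
q''' = q' / (pi * r^2)
q''' = 121 / (pi * 0.005^2)
q''' = 1.5406e+06 W/m^3

1.5406e+06


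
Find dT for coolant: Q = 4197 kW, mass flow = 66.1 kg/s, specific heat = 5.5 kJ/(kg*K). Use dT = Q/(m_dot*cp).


dT = Q / (m_dot * cp)
dT = 4197 / (66.1 * 5.5)
dT = 11.544 C

11.544


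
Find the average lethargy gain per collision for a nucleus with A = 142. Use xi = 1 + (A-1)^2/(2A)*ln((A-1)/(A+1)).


xi = 1 + (A-1)^2/(2A) * ln((A-1)/(A+1))
xi = 1 + (142-1)^2/(2*142) * ln((142-1)/(142 +1))
xi = 0.014019

0.014019


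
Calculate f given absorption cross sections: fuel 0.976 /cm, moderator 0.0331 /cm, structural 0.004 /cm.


f = Sigma_a_fuel / (Sigma_a_fuel + Sigma_a_mod + Sigma_a_other)
f = 0.976 / (0.976 + 0.0331 + 0.004)
f = 0.96338

0.96338


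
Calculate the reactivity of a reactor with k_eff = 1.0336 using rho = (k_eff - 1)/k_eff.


rho = (k_eff - 1) / k_eff
rho = (1.0336 - 1) / 1.0336
rho = 0.032508

0.032508


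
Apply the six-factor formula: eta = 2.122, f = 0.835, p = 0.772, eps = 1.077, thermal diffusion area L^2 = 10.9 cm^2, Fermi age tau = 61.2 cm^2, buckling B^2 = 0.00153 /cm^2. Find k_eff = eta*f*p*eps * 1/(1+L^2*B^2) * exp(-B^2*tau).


k_inf = eta*f*p*eps = 2.122*0.835*0.772*1.077 = 1.473211
P_TNL = 1/(1 + L^2*B^2) = 1/(1 + 10.9*0.00153) = 0.9835966
P_FNL = exp(-B^2*tau) = exp(-0.00153*61.2) = 0.9106142
k_eff = k_inf * P_TNL * P_FNL = 1.473211 * 0.9835966 * 0.9106142
k_eff = 1.3195

1.3195


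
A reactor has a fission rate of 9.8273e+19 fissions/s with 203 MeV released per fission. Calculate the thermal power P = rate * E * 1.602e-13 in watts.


P = fission_rate * E_MeV * 1.602e-13
P = 9.8273e+19 * 203 * 1.602e-13
P = 3.1959e+09 W

3.1959e+09


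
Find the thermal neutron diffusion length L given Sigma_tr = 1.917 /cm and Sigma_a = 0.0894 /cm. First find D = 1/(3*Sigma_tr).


D = 1 / (3 * Sigma_tr) = 1 / (3 * 1.917) = 0.1738828 cm
L = sqrt(D / Sigma_a)
L = sqrt(0.1738828 / 0.0894)
L = 1.3946 cm

1.3946


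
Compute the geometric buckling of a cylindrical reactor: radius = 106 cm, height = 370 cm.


B^2 = (2.405/R)^2 + (pi/H)^2
B^2 = (2.405/106)^2 + (pi/370)^2
B^2 = 5.8687e-04 /cm^2

5.8687e-04


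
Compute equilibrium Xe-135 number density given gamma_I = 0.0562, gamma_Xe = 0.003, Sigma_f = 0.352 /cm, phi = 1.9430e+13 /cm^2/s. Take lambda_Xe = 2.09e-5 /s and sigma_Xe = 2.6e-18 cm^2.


Xe_eq = (gamma_I + gamma_Xe) * Sigma_f * phi / (lambda_Xe + sigma_Xe * phi)
Numerator = (0.0562 + 0.003) * 0.352 * 1.9430e+13 = 4.048901e+11
Denominator = 2.09e-5 + 2.6e-18 * 1.9430e+13 = 7.141800e-05
Xe_eq = 4.048901e+11 / 7.141800e-05 = 5.6693e+15 /cm^3

5.6693e+15


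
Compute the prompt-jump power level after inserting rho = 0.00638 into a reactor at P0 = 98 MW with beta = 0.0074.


P1/P0 = beta / (beta - rho)
P1/P0 = 0.0074 / (0.0074 - 0.00638) = 7.254902
P1 = 98 * 7.254902 = 710.98 MW

710.98


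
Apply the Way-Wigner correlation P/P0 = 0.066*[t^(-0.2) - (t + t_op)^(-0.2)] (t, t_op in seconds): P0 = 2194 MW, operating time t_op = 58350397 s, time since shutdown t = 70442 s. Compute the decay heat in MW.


P/P0 = 0.066 * [t^(-0.2) - (t + t_op)^(-0.2)]
P/P0 = 0.066 * [70442^(-0.2) - (70442 + 58350397)^(-0.2)]
P/P0 = 0.066 * [0.1072590 - 0.02796961] = 0.005233100
P = 2194 * 0.005233100 = 11.481 MW

11.481


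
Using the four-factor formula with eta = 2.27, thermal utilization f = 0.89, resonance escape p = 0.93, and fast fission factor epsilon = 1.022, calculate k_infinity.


k_inf = eta * f * p * epsilon
k_inf = 2.27 * 0.89 * 0.93 * 1.022
k_inf = 1.9202

1.9202


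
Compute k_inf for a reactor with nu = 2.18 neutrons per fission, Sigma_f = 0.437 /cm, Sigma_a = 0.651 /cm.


k_inf = nu * Sigma_f / Sigma_a
k_inf = 2.18 * 0.437 / 0.651
k_inf = 1.4634

1.4634


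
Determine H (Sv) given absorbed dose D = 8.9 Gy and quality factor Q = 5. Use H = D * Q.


H = D * Q
H = 8.9 * 5
H = 44.500 Sv

44.500


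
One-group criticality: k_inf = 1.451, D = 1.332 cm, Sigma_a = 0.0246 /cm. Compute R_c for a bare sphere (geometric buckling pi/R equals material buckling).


L^2 = D / Sigma_a = 1.332 / 0.0246 = 54.14634 cm^2
B_m^2 = (k_inf - 1) / L^2 = (1.451 - 1) / 54.14634 = 0.008329280 /cm^2
For a bare sphere: B_g = pi/R, so R_c = pi / sqrt(B_m^2)
R_c = pi / sqrt(0.008329280) = 34.423 cm

34.423


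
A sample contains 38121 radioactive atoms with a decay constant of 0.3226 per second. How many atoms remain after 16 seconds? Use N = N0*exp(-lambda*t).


N = N0 * exp(-lambda * t)
N = 38121 * exp(-0.3226 * 16)
N = 218.53

218.53


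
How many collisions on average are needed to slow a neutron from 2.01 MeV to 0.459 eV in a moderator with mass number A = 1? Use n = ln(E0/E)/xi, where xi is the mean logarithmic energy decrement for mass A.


xi = 1 + (A-1)^2/(2A)*ln((A-1)/(A+1)) = 1 (for A = 1)
n = ln(E0/E) / xi
n = ln(2.01e6 / 0.459) / 1
n = ln(4.379085e+06) / 1 = 15.292

15.292


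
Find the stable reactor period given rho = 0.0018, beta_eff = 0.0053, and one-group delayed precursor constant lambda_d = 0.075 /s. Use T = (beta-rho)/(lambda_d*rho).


T = (beta - rho) / (lambda_d * rho)
T = (0.0053 - 0.0018) / (0.075 * 0.0018)
T = 25.926 s

25.926


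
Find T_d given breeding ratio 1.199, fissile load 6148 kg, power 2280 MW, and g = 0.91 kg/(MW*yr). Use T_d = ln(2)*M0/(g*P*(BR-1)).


Breeding gain G = BR - 1 = 1.199 - 1 = 0.199
Fissile production rate = g * P * G = 0.91 * 2280 * 0.199 = 412.8852 kg/yr
T_d = ln(2) * M0 / (g * P * G)
T_d = ln(2) * 6148 / 412.8852 = 10.321 yr

10.321


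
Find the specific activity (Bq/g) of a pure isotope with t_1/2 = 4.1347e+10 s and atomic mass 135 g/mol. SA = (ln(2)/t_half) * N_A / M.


lambda = ln(2) / t_half = ln(2) / 4.1347e+10 = 1.676415e-11 /s
SA = lambda * N_A / M
SA = 1.676415e-11 * 6.022e23 / 135
SA = 7.4781e+10 Bq/g

7.4781e+10


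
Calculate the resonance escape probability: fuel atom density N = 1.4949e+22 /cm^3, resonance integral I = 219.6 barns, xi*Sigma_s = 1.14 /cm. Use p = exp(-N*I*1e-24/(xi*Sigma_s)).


p = exp(-N * I * 1e-24 / (xi*Sigma_s))
p = exp(-1.4949e+22 * 219.6 * 1e-24 / 1.14)
p = 0.056154

0.056154


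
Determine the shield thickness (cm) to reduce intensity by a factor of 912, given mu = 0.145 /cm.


x = ln(factor) / mu
x = ln(912) / 0.145
x = 47.004 cm

47.004


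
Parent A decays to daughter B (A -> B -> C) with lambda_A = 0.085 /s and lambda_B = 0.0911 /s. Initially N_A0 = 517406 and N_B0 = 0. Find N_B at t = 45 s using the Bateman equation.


N_B(t) = lambda_A * N_A0 / (lambda_B - lambda_A) * [exp(-lambda_A*t) - exp(-lambda_B*t)]
exp(-0.085*45) = 0.02181844; exp(-0.0911*45) = 0.01658096
N_B = 0.085 * 517406 / (0.0911 - 0.085) * (0.02181844 - 0.01658096)
N_B = 37761

37761


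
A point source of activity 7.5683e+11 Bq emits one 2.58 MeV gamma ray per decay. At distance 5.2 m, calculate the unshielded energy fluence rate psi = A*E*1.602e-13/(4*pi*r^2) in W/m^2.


psi = A * E * 1.602e-13 / (4*pi*r^2)
psi = 7.5683e+11 * 2.58 * 1.602e-13 / (4*pi*5.2^2)
psi = 9.2059e-04 W/m^2

9.2059e-04


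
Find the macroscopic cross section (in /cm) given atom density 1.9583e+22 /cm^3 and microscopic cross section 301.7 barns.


Sigma = N * sigma_barns * 1e-24
Sigma = 1.9583e+22 * 301.7 * 1e-24
Sigma = 5.9082 /cm

5.9082


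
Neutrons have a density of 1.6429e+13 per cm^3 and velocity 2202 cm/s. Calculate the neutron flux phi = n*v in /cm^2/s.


phi = n * v
phi = 1.6429e+13 * 2202
phi = 3.6177e+16 /cm^2/s

3.6177e+16


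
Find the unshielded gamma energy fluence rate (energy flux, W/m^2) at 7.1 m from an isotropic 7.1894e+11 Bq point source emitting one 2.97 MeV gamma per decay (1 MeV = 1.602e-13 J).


psi = A * E * 1.602e-13 / (4*pi*r^2)
psi = 7.1894e+11 * 2.97 * 1.602e-13 / (4*pi*7.1^2)
psi = 5.3999e-04 W/m^2

5.3999e-04


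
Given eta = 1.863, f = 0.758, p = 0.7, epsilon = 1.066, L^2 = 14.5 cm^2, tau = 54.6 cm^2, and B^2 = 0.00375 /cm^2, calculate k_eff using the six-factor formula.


k_inf = eta*f*p*eps = 1.863*0.758*0.7*1.066 = 1.053749
P_TNL = 1/(1 + L^2*B^2) = 1/(1 + 14.5*0.00375) = 0.9484292
P_FNL = exp(-B^2*tau) = exp(-0.00375*54.6) = 0.8148510
k_eff = k_inf * P_TNL * P_FNL = 1.053749 * 0.9484292 * 0.8148510
k_eff = 0.81437

0.81437


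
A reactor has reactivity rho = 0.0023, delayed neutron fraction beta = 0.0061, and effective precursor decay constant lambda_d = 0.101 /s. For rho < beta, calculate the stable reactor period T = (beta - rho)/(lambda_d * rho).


T = (beta - rho) / (lambda_d * rho)
T = (0.0061 - 0.0023) / (0.101 * 0.0023)
T = 16.358 s

16.358


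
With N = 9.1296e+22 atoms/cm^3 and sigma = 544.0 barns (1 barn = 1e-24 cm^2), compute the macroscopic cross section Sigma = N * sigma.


Sigma = N * sigma_barns * 1e-24
Sigma = 9.1296e+22 * 544.0 * 1e-24
Sigma = 49.665 /cm

49.665


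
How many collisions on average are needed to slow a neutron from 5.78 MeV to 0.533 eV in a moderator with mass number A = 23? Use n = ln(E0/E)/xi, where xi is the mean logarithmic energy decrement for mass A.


xi = 1 + (A-1)^2/(2A)*ln((A-1)/(A+1)) = 0.08448899 (for A = 23)
n = ln(E0/E) / xi
n = ln(5.78e6 / 0.533) / 0.08448899
n = ln(1.084428e+07) / 0.08448899 = 191.73

191.73


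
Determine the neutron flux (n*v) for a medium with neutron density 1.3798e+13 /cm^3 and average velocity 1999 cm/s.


phi = n * v
phi = 1.3798e+13 * 1999
phi = 2.7582e+16 /cm^2/s

2.7582e+16


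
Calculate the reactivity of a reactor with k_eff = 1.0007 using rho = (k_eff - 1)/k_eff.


rho = (k_eff - 1) / k_eff
rho = (1.0007 - 1) / 1.0007
rho = 6.9951e-04

6.9951e-04


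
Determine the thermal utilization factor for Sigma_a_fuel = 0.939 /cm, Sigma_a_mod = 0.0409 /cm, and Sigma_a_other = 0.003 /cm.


f = Sigma_a_fuel / (Sigma_a_fuel + Sigma_a_mod + Sigma_a_other)
f = 0.939 / (0.939 + 0.0409 + 0.003)
f = 0.95534

0.95534


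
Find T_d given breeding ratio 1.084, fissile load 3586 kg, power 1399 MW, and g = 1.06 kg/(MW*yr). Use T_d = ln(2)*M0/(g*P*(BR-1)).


Breeding gain G = BR - 1 = 1.084 - 1 = 0.084
Fissile production rate = g * P * G = 1.06 * 1399 * 0.084 = 124.56696 kg/yr
T_d = ln(2) * M0 / (g * P * G)
T_d = ln(2) * 3586 / 124.56696 = 19.954 yr

19.954


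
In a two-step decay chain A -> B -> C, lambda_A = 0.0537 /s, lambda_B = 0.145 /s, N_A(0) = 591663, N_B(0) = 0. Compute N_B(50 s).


N_B(t) = lambda_A * N_A0 / (lambda_B - lambda_A) * [exp(-lambda_A*t) - exp(-lambda_B*t)]
exp(-0.0537*50) = 0.06822119; exp(-0.145*50) = 7.101744e-04
N_B = 0.0537 * 591663 / (0.145 - 0.0537) * (0.06822119 - 7.101744e-04)
N_B = 23494

23494


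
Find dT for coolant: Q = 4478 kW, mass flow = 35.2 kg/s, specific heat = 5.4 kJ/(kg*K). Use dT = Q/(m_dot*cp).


dT = Q / (m_dot * cp)
dT = 4478 / (35.2 * 5.4)
dT = 23.559 C

23.559


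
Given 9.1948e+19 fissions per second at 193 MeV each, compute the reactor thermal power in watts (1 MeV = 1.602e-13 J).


P = fission_rate * E_MeV * 1.602e-13
P = 9.1948e+19 * 193 * 1.602e-13
P = 2.8429e+09 W

2.8429e+09


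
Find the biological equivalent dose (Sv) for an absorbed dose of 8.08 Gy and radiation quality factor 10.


H = D * Q
H = 8.08 * 10
H = 80.800 Sv

80.800


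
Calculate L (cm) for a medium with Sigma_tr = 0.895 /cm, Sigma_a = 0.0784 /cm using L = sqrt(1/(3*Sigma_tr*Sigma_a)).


D = 1 / (3 * Sigma_tr) = 1 / (3 * 0.895) = 0.3724395 cm
L = sqrt(D / Sigma_a)
L = sqrt(0.3724395 / 0.0784)
L = 2.1796 cm

2.1796


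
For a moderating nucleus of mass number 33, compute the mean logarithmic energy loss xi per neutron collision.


xi = 1 + (A-1)^2/(2A) * ln((A-1)/(A+1))
xi = 1 + (33-1)^2/(2*33) * ln((33-1)/(33 +1))
xi = 0.059400

0.059400


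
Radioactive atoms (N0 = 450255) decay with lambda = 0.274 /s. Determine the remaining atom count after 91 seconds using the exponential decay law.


N = N0 * exp(-lambda * t)
N = 450255 * exp(-0.274 * 91)
N = 6.6797e-06

6.6797e-06


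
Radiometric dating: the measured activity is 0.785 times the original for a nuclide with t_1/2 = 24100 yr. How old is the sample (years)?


lambda = ln(2) / t_half = ln(2) / 24100 = 2.876129e-05 /yr
t = -ln(A/A0) / lambda
t = -ln(0.785) / 2.876129e-05
t = 8416.6 yr

8416.6


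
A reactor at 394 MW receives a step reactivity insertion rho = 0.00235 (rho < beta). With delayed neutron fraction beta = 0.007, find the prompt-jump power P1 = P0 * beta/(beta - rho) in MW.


P1/P0 = beta / (beta - rho)
P1/P0 = 0.007 / (0.007 - 0.00235) = 1.505376
P1 = 394 * 1.505376 = 593.12 MW

593.12


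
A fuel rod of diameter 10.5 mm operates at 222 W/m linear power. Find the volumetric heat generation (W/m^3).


r = D / 2 / 1000 = 10.5 / 2 / 1000 = 0.00525 m
q''' = q' / (pi * r^2)
q''' = 222 / (pi * 0.00525^2)
q''' = 2.5638e+06 W/m^3

2.5638e+06


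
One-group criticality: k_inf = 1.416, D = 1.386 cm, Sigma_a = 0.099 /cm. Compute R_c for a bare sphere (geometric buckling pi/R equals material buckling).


L^2 = D / Sigma_a = 1.386 / 0.099 = 14.00000 cm^2
B_m^2 = (k_inf - 1) / L^2 = (1.416 - 1) / 14.00000 = 0.02971429 /cm^2
For a bare sphere: B_g = pi/R, so R_c = pi / sqrt(B_m^2)
R_c = pi / sqrt(0.02971429) = 18.225 cm

18.225


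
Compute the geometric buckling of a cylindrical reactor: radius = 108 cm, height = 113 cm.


B^2 = (2.405/R)^2 + (pi/H)^2
B^2 = (2.405/108)^2 + (pi/113)^2
B^2 = 0.0012688 /cm^2

0.0012688


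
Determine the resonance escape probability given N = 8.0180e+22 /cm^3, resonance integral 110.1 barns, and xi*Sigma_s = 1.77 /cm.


p = exp(-N * I * 1e-24 / (xi*Sigma_s))
p = exp(-8.0180e+22 * 110.1 * 1e-24 / 1.77)
p = 0.0068229

0.0068229


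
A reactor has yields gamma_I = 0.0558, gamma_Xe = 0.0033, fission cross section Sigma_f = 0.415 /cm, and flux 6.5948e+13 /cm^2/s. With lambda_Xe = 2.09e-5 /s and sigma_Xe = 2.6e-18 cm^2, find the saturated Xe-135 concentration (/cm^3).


Xe_eq = (gamma_I + gamma_Xe) * Sigma_f * phi / (lambda_Xe + sigma_Xe * phi)
Numerator = (0.0558 + 0.0033) * 0.415 * 6.5948e+13 = 1.617474e+12
Denominator = 2.09e-5 + 2.6e-18 * 6.5948e+13 = 1.923648e-04
Xe_eq = 1.617474e+12 / 1.923648e-04 = 8.4084e+15 /cm^3

8.4084e+15


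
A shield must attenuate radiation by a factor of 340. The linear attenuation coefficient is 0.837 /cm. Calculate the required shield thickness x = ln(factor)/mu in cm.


x = ln(factor) / mu
x = ln(340) / 0.837
x = 6.9641 cm

6.9641


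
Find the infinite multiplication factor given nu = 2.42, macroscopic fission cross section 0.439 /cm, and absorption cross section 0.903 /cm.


k_inf = nu * Sigma_f / Sigma_a
k_inf = 2.42 * 0.439 / 0.903
k_inf = 1.1765

1.1765


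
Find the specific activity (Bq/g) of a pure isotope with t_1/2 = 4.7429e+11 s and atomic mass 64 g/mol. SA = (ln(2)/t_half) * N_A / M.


lambda = ln(2) / t_half = ln(2) / 4.7429e+11 = 1.461442e-12 /s
SA = lambda * N_A / M
SA = 1.461442e-12 * 6.022e23 / 64
SA = 1.3751e+10 Bq/g

1.3751e+10


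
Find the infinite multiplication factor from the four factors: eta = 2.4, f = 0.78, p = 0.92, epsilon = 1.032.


k_inf = eta * f * p * epsilon
k_inf = 2.4 * 0.78 * 0.92 * 1.032
k_inf = 1.7774

1.7774


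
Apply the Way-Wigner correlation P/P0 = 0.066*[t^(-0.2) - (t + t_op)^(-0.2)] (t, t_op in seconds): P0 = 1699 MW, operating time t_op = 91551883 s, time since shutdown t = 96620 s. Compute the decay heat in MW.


P/P0 = 0.066 * [t^(-0.2) - (t + t_op)^(-0.2)]
P/P0 = 0.066 * [96620^(-0.2) - (96620 + 91551883)^(-0.2)]
P/P0 = 0.066 * [0.1006901 - 0.02556083] = 0.004958532
P = 1699 * 0.004958532 = 8.4245 MW

8.4245


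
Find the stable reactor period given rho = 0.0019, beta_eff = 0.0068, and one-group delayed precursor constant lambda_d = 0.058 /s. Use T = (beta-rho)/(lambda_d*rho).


T = (beta - rho) / (lambda_d * rho)
T = (0.0068 - 0.0019) / (0.058 * 0.0019)
T = 44.465 s

44.465


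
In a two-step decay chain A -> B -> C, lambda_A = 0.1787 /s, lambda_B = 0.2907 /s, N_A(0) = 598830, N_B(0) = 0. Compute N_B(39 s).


N_B(t) = lambda_A * N_A0 / (lambda_B - lambda_A) * [exp(-lambda_A*t) - exp(-lambda_B*t)]
exp(-0.1787*39) = 9.403109e-04; exp(-0.2907*39) = 1.191992e-05
N_B = 0.1787 * 598830 / (0.2907 - 0.1787) * (9.403109e-04 - 1.191992e-05)
N_B = 887.04

887.04


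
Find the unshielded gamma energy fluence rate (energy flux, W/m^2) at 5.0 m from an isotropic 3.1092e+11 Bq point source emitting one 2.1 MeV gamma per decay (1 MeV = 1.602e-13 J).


psi = A * E * 1.602e-13 / (4*pi*r^2)
psi = 3.1092e+11 * 2.1 * 1.602e-13 / (4*pi*5.0^2)
psi = 3.3295e-04 W/m^2

3.3295e-04


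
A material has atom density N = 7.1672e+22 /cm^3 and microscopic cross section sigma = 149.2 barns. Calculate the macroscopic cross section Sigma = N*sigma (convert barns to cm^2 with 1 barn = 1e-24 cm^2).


Sigma = N * sigma_barns * 1e-24
Sigma = 7.1672e+22 * 149.2 * 1e-24
Sigma = 10.693 /cm

10.693


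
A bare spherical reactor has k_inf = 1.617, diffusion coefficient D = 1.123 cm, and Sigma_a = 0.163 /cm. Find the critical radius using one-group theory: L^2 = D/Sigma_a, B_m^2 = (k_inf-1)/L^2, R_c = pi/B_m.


L^2 = D / Sigma_a = 1.123 / 0.163 = 6.889571 cm^2
B_m^2 = (k_inf - 1) / L^2 = (1.617 - 1) / 6.889571 = 0.08955565 /cm^2
For a bare sphere: B_g = pi/R, so R_c = pi / sqrt(B_m^2)
R_c = pi / sqrt(0.08955565) = 10.498 cm

10.498


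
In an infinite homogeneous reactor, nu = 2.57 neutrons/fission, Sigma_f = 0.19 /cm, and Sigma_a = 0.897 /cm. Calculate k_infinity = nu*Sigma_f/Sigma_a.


k_inf = nu * Sigma_f / Sigma_a
k_inf = 2.57 * 0.19 / 0.897
k_inf = 0.54437

0.54437


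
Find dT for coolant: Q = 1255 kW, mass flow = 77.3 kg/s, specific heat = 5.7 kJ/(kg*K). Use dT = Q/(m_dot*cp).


dT = Q / (m_dot * cp)
dT = 1255 / (77.3 * 5.7)
dT = 2.8483 C

2.8483


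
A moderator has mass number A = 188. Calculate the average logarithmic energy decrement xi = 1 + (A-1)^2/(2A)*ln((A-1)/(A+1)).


xi = 1 + (A-1)^2/(2A) * ln((A-1)/(A+1))
xi = 1 + (188-1)^2/(2*188) * ln((188-1)/(188 +1))
xi = 0.010601

0.010601


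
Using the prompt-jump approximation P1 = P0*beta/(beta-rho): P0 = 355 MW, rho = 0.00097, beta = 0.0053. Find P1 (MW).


P1/P0 = beta / (beta - rho)
P1/P0 = 0.0053 / (0.0053 - 0.00097) = 1.224018
P1 = 355 * 1.224018 = 434.53 MW

434.53


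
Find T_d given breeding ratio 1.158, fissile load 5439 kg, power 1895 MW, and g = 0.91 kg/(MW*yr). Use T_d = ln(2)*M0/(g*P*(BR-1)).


Breeding gain G = BR - 1 = 1.158 - 1 = 0.158
Fissile production rate = g * P * G = 0.91 * 1895 * 0.158 = 272.4631 kg/yr
T_d = ln(2) * M0 / (g * P * G)
T_d = ln(2) * 5439 / 272.4631 = 13.837 yr

13.837


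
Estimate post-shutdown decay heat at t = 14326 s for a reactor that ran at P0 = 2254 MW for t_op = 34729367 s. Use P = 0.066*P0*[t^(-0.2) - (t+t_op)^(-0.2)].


P/P0 = 0.066 * [t^(-0.2) - (t + t_op)^(-0.2)]
P/P0 = 0.066 * [14326^(-0.2) - (14326 + 34729367)^(-0.2)]
P/P0 = 0.066 * [0.1474942 - 0.03103307] = 0.007686435
P = 2254 * 0.007686435 = 17.325 MW

17.325


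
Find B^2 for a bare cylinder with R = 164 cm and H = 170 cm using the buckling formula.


B^2 = (2.405/R)^2 + (pi/H)^2
B^2 = (2.405/164)^2 + (pi/170)^2
B^2 = 5.5656e-04 /cm^2

5.5656e-04


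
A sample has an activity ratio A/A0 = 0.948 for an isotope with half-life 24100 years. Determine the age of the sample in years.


lambda = ln(2) / t_half = ln(2) / 24100 = 2.876129e-05 /yr
t = -ln(A/A0) / lambda
t = -ln(0.948) / 2.876129e-05
t = 1856.7 yr

1856.7


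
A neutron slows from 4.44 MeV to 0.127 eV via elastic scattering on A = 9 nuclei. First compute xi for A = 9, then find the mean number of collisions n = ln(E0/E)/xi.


xi = 1 + (A-1)^2/(2A)*ln((A-1)/(A+1)) = 0.2066007 (for A = 9)
n = ln(E0/E) / xi
n = ln(4.44e6 / 0.127) / 0.2066007
n = ln(3.496063e+07) / 0.2066007 = 84.074

84.074


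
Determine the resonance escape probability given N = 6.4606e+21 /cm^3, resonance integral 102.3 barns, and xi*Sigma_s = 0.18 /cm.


p = exp(-N * I * 1e-24 / (xi*Sigma_s))
p = exp(-6.4606e+21 * 102.3 * 1e-24 / 0.18)
p = 0.025431

0.025431


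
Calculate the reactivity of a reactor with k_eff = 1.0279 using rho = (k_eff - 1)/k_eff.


rho = (k_eff - 1) / k_eff
rho = (1.0279 - 1) / 1.0279
rho = 0.027143

0.027143


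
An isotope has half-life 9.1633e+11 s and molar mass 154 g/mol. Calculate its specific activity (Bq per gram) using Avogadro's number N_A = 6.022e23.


lambda = ln(2) / t_half = ln(2) / 9.1633e+11 = 7.564384e-13 /s
SA = lambda * N_A / M
SA = 7.564384e-13 * 6.022e23 / 154
SA = 2.9580e+09 Bq/g

2.9580e+09


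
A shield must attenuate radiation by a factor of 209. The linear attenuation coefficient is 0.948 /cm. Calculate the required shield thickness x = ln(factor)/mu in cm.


x = ln(factor) / mu
x = ln(209) / 0.948
x = 5.6354 cm

5.6354


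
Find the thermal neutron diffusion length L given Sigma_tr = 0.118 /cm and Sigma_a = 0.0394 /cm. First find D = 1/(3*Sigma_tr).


D = 1 / (3 * Sigma_tr) = 1 / (3 * 0.118) = 2.824859 cm
L = sqrt(D / Sigma_a)
L = sqrt(2.824859 / 0.0394)
L = 8.4674 cm

8.4674


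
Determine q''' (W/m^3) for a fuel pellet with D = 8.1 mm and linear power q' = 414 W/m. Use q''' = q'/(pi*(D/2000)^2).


r = D / 2 / 1000 = 8.1 / 2 / 1000 = 0.00405 m
q''' = q' / (pi * r^2)
q''' = 414 / (pi * 0.00405^2)
q''' = 8.0342e+06 W/m^3

8.0342e+06


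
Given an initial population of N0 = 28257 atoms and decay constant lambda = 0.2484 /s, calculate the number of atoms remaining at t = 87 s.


N = N0 * exp(-lambda * t)
N = 28257 * exp(-0.2484 * 87)
N = 1.1633e-05

1.1633e-05


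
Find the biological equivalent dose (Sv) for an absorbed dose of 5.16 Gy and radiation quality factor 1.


H = D * Q
H = 5.16 * 1
H = 5.1600 Sv

5.1600


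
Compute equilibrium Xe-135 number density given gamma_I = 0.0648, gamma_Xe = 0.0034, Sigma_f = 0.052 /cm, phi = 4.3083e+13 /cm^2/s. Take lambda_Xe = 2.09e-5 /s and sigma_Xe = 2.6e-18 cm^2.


Xe_eq = (gamma_I + gamma_Xe) * Sigma_f * phi / (lambda_Xe + sigma_Xe * phi)
Numerator = (0.0648 + 0.0034) * 0.052 * 4.3083e+13 = 1.527896e+11
Denominator = 2.09e-5 + 2.6e-18 * 4.3083e+13 = 1.329158e-04
Xe_eq = 1.527896e+11 / 1.329158e-04 = 1.1495e+15 /cm^3

1.1495e+15


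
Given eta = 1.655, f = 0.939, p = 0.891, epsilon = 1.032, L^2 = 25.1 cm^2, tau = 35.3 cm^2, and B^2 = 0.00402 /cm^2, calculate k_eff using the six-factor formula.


k_inf = eta*f*p*eps = 1.655*0.939*0.891*1.032 = 1.428963
P_TNL = 1/(1 + L^2*B^2) = 1/(1 + 25.1*0.00402) = 0.9083461
P_FNL = exp(-B^2*tau) = exp(-0.00402*35.3) = 0.8677028
k_eff = k_inf * P_TNL * P_FNL = 1.428963 * 0.9083461 * 0.8677028
k_eff = 1.1263

1.1263


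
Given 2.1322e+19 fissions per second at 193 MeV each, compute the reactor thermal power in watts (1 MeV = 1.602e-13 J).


P = fission_rate * E_MeV * 1.602e-13
P = 2.1322e+19 * 193 * 1.602e-13
P = 6.5925e+08 W

6.5925e+08


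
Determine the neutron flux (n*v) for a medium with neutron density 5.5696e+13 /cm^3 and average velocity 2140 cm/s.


phi = n * v
phi = 5.5696e+13 * 2140
phi = 1.1919e+17 /cm^2/s

1.1919e+17


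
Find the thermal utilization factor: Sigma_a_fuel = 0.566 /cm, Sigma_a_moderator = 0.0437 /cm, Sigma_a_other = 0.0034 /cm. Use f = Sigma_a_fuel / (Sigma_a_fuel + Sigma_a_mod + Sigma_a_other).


f = Sigma_a_fuel / (Sigma_a_fuel + Sigma_a_mod + Sigma_a_other)
f = 0.566 / (0.566 + 0.0437 + 0.0034)
f = 0.92318

0.92318


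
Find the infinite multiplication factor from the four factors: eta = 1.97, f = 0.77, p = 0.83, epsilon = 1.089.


k_inf = eta * f * p * epsilon
k_inf = 1.97 * 0.77 * 0.83 * 1.089
k_inf = 1.3711

1.3711


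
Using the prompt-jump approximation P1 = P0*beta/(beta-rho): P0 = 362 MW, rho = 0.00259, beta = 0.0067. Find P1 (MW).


P1/P0 = beta / (beta - rho)
P1/P0 = 0.0067 / (0.0067 - 0.00259) = 1.630170
P1 = 362 * 1.630170 = 590.12 MW

590.12


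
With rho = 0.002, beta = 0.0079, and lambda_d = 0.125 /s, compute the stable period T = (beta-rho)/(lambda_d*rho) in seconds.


T = (beta - rho) / (lambda_d * rho)
T = (0.0079 - 0.002) / (0.125 * 0.002)
T = 23.600 s

23.600


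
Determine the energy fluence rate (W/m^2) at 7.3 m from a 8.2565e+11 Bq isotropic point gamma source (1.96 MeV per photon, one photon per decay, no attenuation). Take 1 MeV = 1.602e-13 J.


psi = A * E * 1.602e-13 / (4*pi*r^2)
psi = 8.2565e+11 * 1.96 * 1.602e-13 / (4*pi*7.3^2)
psi = 3.8713e-04 W/m^2

3.8713e-04


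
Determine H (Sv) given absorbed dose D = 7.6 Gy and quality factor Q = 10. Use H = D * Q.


H = D * Q
H = 7.6 * 10
H = 76.000 Sv

76.000


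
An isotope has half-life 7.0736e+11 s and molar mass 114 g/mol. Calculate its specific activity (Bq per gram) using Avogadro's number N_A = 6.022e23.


lambda = ln(2) / t_half = ln(2) / 7.0736e+11 = 9.799072e-13 /s
SA = lambda * N_A / M
SA = 9.799072e-13 * 6.022e23 / 114
SA = 5.1763e+09 Bq/g

5.1763e+09


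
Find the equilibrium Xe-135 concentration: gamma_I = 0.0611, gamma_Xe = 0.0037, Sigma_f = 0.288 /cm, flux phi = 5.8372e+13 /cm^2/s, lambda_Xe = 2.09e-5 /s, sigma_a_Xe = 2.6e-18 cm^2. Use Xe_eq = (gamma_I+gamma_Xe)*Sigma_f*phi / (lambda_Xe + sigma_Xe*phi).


Xe_eq = (gamma_I + gamma_Xe) * Sigma_f * phi / (lambda_Xe + sigma_Xe * phi)
Numerator = (0.0611 + 0.0037) * 0.288 * 5.8372e+13 = 1.089362e+12
Denominator = 2.09e-5 + 2.6e-18 * 5.8372e+13 = 1.726672e-04
Xe_eq = 1.089362e+12 / 1.726672e-04 = 6.3090e+15 /cm^3

6.3090e+15


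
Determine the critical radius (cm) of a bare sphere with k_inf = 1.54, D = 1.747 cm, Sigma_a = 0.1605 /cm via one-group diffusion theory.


L^2 = D / Sigma_a = 1.747 / 0.1605 = 10.88474 cm^2
B_m^2 = (k_inf - 1) / L^2 = (1.54 - 1) / 10.88474 = 0.04961074 /cm^2
For a bare sphere: B_g = pi/R, so R_c = pi / sqrt(B_m^2)
R_c = pi / sqrt(0.04961074) = 14.105 cm

14.105


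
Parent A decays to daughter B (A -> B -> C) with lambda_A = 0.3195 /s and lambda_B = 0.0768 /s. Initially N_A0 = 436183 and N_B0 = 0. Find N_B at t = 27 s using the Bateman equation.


N_B(t) = lambda_A * N_A0 / (lambda_B - lambda_A) * [exp(-lambda_A*t) - exp(-lambda_B*t)]
exp(-0.3195*27) = 1.792911e-04; exp(-0.0768*27) = 0.1257323
N_B = 0.3195 * 436183 / (0.0768 - 0.3195) * (1.792911e-04 - 0.1257323)
N_B = 72094

72094


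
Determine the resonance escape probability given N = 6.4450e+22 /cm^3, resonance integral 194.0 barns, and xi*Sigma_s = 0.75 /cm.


p = exp(-N * I * 1e-24 / (xi*Sigma_s))
p = exp(-6.4450e+22 * 194.0 * 1e-24 / 0.75)
p = 5.7524e-08

5.7524e-08


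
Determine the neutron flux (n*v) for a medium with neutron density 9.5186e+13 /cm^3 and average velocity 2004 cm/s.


phi = n * v
phi = 9.5186e+13 * 2004
phi = 1.9075e+17 /cm^2/s

1.9075e+17


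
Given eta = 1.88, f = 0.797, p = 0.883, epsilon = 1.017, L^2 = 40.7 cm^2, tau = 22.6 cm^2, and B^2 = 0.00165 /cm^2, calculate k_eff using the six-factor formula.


k_inf = eta*f*p*eps = 1.88*0.797*0.883*1.017 = 1.345544
P_TNL = 1/(1 + L^2*B^2) = 1/(1 + 40.7*0.00165) = 0.9370710
P_FNL = exp(-B^2*tau) = exp(-0.00165*22.6) = 0.9633967
k_eff = k_inf * P_TNL * P_FNL = 1.345544 * 0.9370710 * 0.9633967
k_eff = 1.2147

1.2147


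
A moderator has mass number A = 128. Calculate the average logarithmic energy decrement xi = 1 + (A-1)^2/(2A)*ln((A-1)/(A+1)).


xi = 1 + (A-1)^2/(2A) * ln((A-1)/(A+1))
xi = 1 + (128-1)^2/(2*128) * ln((128-1)/(128 +1))
xi = 0.015544

0.015544


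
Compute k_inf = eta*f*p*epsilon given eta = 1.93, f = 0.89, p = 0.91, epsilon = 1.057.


k_inf = eta * f * p * epsilon
k_inf = 1.93 * 0.89 * 0.91 * 1.057
k_inf = 1.6522

1.6522


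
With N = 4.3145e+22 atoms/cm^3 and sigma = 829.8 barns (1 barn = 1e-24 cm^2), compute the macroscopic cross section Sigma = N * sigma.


Sigma = N * sigma_barns * 1e-24
Sigma = 4.3145e+22 * 829.8 * 1e-24
Sigma = 35.802 /cm

35.802


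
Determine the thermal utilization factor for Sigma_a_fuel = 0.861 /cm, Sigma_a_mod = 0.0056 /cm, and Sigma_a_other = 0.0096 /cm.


f = Sigma_a_fuel / (Sigma_a_fuel + Sigma_a_mod + Sigma_a_other)
f = 0.861 / (0.861 + 0.0056 + 0.0096)
f = 0.98265

0.98265


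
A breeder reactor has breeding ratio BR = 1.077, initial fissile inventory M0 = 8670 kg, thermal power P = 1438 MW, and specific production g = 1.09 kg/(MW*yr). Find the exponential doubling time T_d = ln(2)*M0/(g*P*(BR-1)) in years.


Breeding gain G = BR - 1 = 1.077 - 1 = 0.077
Fissile production rate = g * P * G = 1.09 * 1438 * 0.077 = 120.69134 kg/yr
T_d = ln(2) * M0 / (g * P * G)
T_d = ln(2) * 8670 / 120.69134 = 49.793 yr

49.793


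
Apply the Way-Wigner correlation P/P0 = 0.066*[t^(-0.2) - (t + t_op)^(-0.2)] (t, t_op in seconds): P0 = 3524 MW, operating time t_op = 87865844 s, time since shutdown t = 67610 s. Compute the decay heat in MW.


P/P0 = 0.066 * [t^(-0.2) - (t + t_op)^(-0.2)]
P/P0 = 0.066 * [67610^(-0.2) - (67610 + 87865844)^(-0.2)]
P/P0 = 0.066 * [0.1081429 - 0.02577325] = 0.005436397
P = 3524 * 0.005436397 = 19.158 MW

19.158


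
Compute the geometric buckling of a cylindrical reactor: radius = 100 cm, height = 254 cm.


B^2 = (2.405/R)^2 + (pi/H)^2
B^2 = (2.405/100)^2 + (pi/254)^2
B^2 = 7.3138e-04 /cm^2

7.3138e-04


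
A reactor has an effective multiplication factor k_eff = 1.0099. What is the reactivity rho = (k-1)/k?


rho = (k_eff - 1) / k_eff
rho = (1.0099 - 1) / 1.0099
rho = 0.0098030

0.0098030


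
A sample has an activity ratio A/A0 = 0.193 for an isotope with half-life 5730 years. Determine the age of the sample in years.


lambda = ln(2) / t_half = ln(2) / 5730 = 1.209681e-04 /yr
t = -ln(A/A0) / lambda
t = -ln(0.193) / 1.209681e-04
t = 13599 yr

13599


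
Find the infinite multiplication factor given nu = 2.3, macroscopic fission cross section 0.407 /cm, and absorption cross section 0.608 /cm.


k_inf = nu * Sigma_f / Sigma_a
k_inf = 2.3 * 0.407 / 0.608
k_inf = 1.5396

1.5396


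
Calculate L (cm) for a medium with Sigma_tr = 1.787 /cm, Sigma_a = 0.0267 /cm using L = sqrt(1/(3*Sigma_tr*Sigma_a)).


D = 1 / (3 * Sigma_tr) = 1 / (3 * 1.787) = 0.1865324 cm
L = sqrt(D / Sigma_a)
L = sqrt(0.1865324 / 0.0267)
L = 2.6431 cm

2.6431


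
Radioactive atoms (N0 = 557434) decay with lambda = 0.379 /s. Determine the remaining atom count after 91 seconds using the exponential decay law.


N = N0 * exp(-lambda * t)
N = 557434 * exp(-0.379 * 91)
N = 5.8588e-10

5.8588e-10
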